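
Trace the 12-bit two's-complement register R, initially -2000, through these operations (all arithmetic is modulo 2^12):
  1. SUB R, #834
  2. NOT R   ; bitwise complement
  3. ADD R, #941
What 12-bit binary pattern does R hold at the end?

111010111110

Start: R = -2000 = 100000110000.
R = -2000 − 834 = -2834; wraps to 1262 = 010011101110
R = NOT 010011101110 = 101100010001 = -1263
R = -1263 + 941 = -322 = 111010111110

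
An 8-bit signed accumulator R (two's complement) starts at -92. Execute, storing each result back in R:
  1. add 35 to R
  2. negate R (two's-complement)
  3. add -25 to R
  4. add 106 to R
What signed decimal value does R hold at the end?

Start: R = -92 = 10100100.
R = -92 + 35 = -57 = 11000111
R = −(-57) = 57 = 00111001
R = 57 + (-25) = 32 = 00100000
R = 32 + 106 = 138; wraps to -118 = 10001010

-118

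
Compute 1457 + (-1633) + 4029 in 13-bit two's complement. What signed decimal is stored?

3853

1457 + (-1633) = -176 (1111101010000)
-176 + 4029 = 3853 (0111100001101)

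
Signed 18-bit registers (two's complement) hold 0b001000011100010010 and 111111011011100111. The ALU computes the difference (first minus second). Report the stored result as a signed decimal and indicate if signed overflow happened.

36907; no overflow

0b001000011100010010 → 001000011100010010 = 34578 (signed)
111111011011100111 = -2329 (signed)
Subtract via negate-and-add: invert 111111011011100111 + 1 = 000000100100011001 (i.e. 2329).
  001000011100010010
+ 000000100100011001
= 001001000000101011
Result 001001000000101011: MSB = 0 → value 36907.
Both addends (after negating the subtrahend) are non-negative and so is the stored result: no signed overflow.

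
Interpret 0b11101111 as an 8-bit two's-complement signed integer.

MSB is 1, so the value is negative.
Invert: 00010000. Add 1: 00010001 = 17. So the value is −17.

-17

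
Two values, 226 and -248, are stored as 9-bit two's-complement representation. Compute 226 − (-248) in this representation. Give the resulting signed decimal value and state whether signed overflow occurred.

-38; overflow

226 → 011100010
-248 → 100001000
Subtract via negate-and-add: invert 100001000 + 1 = 011111000 (i.e. 248).
  011100010
+ 011111000
= 111011010
Result 111011010: MSB = 1 → 474 − 512 = -38.
Both addends (after negating the subtrahend) are non-negative but the stored result is negative: signed overflow. The true value 226 − (-248) = 474 lies outside [-256, 255].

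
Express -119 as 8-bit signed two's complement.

|-119| = 119 = 01110111 in 8 bits.
Invert the bits: 10001000. Add 1: 10001001.

10001001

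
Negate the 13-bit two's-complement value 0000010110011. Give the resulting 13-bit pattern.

1111101001101

Invert: 1111101001100. Add 1: 1111101001101.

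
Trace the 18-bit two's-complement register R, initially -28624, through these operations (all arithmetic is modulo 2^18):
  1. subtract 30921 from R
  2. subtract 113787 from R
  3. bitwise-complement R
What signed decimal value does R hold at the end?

Start: R = -28624 = 111001000000110000.
R = -28624 − 30921 = -59545 = 110001011101100111
R = -59545 − 113787 = -173332; wraps to 88812 = 010101101011101100
R = NOT 010101101011101100 = 101010010100010011 = -88813

-88813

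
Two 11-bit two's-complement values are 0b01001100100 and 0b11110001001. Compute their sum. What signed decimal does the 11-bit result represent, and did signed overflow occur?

0b01001100100 → 01001100100 = 612 (signed)
0b11110001001 → 11110001001 = -119 (signed)
  01001100100
+ 11110001001
= 00111101101  (discard carry-out 1)
Result 00111101101: MSB = 0 → value 493.
Addends have opposite signs, so signed overflow cannot occur.

493; no overflow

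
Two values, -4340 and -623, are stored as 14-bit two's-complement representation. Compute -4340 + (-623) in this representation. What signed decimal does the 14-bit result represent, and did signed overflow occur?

-4963; no overflow

-4340 → 10111100001100
-623 → 11110110010001
  10111100001100
+ 11110110010001
= 10110010011101  (discard carry-out 1)
Result 10110010011101: MSB = 1 → 11421 − 16384 = -4963.
Both addends are negative and so is the stored result: no signed overflow.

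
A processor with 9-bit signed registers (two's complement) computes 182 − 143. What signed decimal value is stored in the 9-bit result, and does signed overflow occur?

39; no overflow

182 → 010110110
143 → 010001111
Subtract via negate-and-add: invert 010001111 + 1 = 101110001 (i.e. -143).
  010110110
+ 101110001
= 000100111  (discard carry-out 1)
Result 000100111: MSB = 0 → value 39.
Addends (after negating the subtrahend) have opposite signs, so signed overflow cannot occur.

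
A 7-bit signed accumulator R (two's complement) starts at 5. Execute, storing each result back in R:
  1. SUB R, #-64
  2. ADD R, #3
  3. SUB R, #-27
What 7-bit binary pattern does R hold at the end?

Start: R = 5 = 0000101.
R = 5 − (-64) = 69; wraps to -59 = 1000101
R = -59 + 3 = -56 = 1001000
R = -56 − (-27) = -29 = 1100011

1100011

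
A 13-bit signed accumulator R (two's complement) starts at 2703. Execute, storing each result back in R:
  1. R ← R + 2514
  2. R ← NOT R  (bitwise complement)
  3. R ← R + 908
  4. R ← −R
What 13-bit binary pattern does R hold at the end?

1000011010110

Start: R = 2703 = 0101010001111.
R = 2703 + 2514 = 5217; wraps to -2975 = 1010001100001
R = NOT 1010001100001 = 0101110011110 = 2974
R = 2974 + 908 = 3882 = 0111100101010
R = −(3882) = -3882 = 1000011010110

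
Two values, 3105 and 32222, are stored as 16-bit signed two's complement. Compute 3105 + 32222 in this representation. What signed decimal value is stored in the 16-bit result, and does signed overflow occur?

-30209; overflow

3105 → 0000110000100001
32222 → 0111110111011110
  0000110000100001
+ 0111110111011110
= 1000100111111111
Result 1000100111111111: MSB = 1 → 35327 − 65536 = -30209.
Both addends are non-negative but the stored result is negative: signed overflow. The true value 3105 + 32222 = 35327 lies outside [-32768, 32767].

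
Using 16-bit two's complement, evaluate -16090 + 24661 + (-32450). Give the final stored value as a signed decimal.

-23879

-16090 + 24661 = 8571 (0010000101111011)
8571 + (-32450) = -23879 (1010001010111001)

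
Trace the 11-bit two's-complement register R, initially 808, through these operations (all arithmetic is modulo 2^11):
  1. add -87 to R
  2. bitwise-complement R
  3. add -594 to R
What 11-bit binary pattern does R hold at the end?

01011011100

Start: R = 808 = 01100101000.
R = 808 + (-87) = 721 = 01011010001
R = NOT 01011010001 = 10100101110 = -722
R = -722 + (-594) = -1316; wraps to 732 = 01011011100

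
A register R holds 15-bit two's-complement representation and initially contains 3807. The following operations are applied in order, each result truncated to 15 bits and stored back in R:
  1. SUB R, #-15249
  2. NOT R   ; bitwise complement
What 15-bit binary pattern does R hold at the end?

011010110001111

Start: R = 3807 = 000111011011111.
R = 3807 − (-15249) = 19056; wraps to -13712 = 100101001110000
R = NOT 100101001110000 = 011010110001111 = 13711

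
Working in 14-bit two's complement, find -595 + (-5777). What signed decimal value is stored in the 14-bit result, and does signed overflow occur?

-595 → 11110110101101
-5777 → 10100101101111
  11110110101101
+ 10100101101111
= 10011100011100  (discard carry-out 1)
Result 10011100011100: MSB = 1 → 10012 − 16384 = -6372.
Both addends are negative and so is the stored result: no signed overflow.

-6372; no overflow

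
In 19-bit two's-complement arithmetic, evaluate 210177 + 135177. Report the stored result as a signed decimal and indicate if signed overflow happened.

-178934; overflow

210177 → 0110011010100000001
135177 → 0100001000000001001
  0110011010100000001
+ 0100001000000001001
= 1010100010100001010
Result 1010100010100001010: MSB = 1 → 345354 − 524288 = -178934.
Both addends are non-negative but the stored result is negative: signed overflow. The true value 210177 + 135177 = 345354 lies outside [-262144, 262143].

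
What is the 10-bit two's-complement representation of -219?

|-219| = 219 = 0011011011 in 10 bits.
Invert the bits: 1100100100. Add 1: 1100100101.

1100100101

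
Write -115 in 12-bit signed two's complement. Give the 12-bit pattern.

111110001101

|-115| = 115 = 000001110011 in 12 bits.
Invert the bits: 111110001100. Add 1: 111110001101.
Check: 111110001101 reads as 3981 − 4096 = -115.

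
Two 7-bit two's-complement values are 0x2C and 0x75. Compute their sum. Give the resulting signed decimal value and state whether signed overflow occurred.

33; no overflow

0x2C = 0101100 = 44 (signed)
0x75 = 1110101 = -11 (signed)
  0101100
+ 1110101
= 0100001  (discard carry-out 1)
Result 0100001: MSB = 0 → value 33.
Addends have opposite signs, so signed overflow cannot occur.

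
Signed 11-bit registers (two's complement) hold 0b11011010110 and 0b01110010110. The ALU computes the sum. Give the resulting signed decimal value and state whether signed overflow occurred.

620; no overflow

0b11011010110 → 11011010110 = -298 (signed)
0b01110010110 → 01110010110 = 918 (signed)
  11011010110
+ 01110010110
= 01001101100  (discard carry-out 1)
Result 01001101100: MSB = 0 → value 620.
Addends have opposite signs, so signed overflow cannot occur.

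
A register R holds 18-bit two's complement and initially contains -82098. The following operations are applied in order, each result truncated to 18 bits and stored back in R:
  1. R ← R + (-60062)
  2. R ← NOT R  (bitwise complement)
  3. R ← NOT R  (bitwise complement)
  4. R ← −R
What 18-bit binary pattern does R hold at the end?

Start: R = -82098 = 101011111101001110.
R = -82098 + (-60062) = -142160; wraps to 119984 = 011101010010110000
R = NOT 011101010010110000 = 100010101101001111 = -119985
R = NOT 100010101101001111 = 011101010010110000 = 119984
R = −(119984) = -119984 = 100010101101010000

100010101101010000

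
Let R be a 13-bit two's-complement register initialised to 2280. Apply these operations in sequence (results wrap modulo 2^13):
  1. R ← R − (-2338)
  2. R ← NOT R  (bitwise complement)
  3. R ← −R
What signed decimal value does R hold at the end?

Start: R = 2280 = 0100011101000.
R = 2280 − (-2338) = 4618; wraps to -3574 = 1001000001010
R = NOT 1001000001010 = 0110111110101 = 3573
R = −(3573) = -3573 = 1001000001011

-3573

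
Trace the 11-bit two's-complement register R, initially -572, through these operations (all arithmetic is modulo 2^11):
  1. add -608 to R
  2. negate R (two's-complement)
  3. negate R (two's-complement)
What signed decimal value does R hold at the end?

Start: R = -572 = 10111000100.
R = -572 + (-608) = -1180; wraps to 868 = 01101100100
R = −(868) = -868 = 10010011100
R = −(-868) = 868 = 01101100100

868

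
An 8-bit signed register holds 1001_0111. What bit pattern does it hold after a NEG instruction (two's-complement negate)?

01101001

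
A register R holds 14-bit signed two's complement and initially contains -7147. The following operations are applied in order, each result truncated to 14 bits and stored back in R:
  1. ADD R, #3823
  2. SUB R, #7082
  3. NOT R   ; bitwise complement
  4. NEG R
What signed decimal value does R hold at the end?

5979

Start: R = -7147 = 10010000010101.
R = -7147 + 3823 = -3324 = 11001100000100
R = -3324 − 7082 = -10406; wraps to 5978 = 01011101011010
R = NOT 01011101011010 = 10100010100101 = -5979
R = −(-5979) = 5979 = 01011101011011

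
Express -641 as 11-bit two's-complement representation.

10101111111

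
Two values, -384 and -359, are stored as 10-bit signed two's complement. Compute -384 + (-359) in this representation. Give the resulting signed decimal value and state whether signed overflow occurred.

-384 → 1010000000
-359 → 1010011001
  1010000000
+ 1010011001
= 0100011001  (discard carry-out 1)
Result 0100011001: MSB = 0 → value 281.
Both addends are negative but the stored result is non-negative: signed overflow. The true value -384 + (-359) = -743 lies outside [-512, 511].

281; overflow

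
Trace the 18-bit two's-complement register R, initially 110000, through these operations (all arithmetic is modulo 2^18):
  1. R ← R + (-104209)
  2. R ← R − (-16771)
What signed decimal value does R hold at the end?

22562

Start: R = 110000 = 011010110110110000.
R = 110000 + (-104209) = 5791 = 000001011010011111
R = 5791 − (-16771) = 22562 = 000101100000100010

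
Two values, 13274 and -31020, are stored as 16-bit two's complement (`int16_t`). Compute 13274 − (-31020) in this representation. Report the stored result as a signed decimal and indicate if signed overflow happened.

-21242; overflow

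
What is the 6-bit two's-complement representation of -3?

|-3| = 3 = 000011 in 6 bits.
Invert the bits: 111100. Add 1: 111101.

111101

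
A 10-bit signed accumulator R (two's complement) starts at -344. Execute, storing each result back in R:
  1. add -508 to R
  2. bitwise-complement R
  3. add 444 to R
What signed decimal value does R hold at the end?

271

Start: R = -344 = 1010101000.
R = -344 + (-508) = -852; wraps to 172 = 0010101100
R = NOT 0010101100 = 1101010011 = -173
R = -173 + 444 = 271 = 0100001111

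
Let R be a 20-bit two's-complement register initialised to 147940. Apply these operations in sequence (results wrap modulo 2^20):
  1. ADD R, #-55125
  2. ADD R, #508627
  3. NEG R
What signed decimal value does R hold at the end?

447134

Start: R = 147940 = 00100100000111100100.
R = 147940 + (-55125) = 92815 = 00010110101010001111
R = 92815 + 508627 = 601442; wraps to -447134 = 10010010110101100010
R = −(-447134) = 447134 = 01101101001010011110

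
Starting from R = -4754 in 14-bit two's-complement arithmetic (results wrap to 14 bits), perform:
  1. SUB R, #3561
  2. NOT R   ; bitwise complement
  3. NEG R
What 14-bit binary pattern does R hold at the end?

01111110000110

Start: R = -4754 = 10110101101110.
R = -4754 − 3561 = -8315; wraps to 8069 = 01111110000101
R = NOT 01111110000101 = 10000001111010 = -8070
R = −(-8070) = 8070 = 01111110000110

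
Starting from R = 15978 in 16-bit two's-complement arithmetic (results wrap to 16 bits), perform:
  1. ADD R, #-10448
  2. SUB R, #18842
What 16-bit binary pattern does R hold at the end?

1100110000000000

Start: R = 15978 = 0011111001101010.
R = 15978 + (-10448) = 5530 = 0001010110011010
R = 5530 − 18842 = -13312 = 1100110000000000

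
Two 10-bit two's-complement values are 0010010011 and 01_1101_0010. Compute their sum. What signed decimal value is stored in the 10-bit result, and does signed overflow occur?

-411; overflow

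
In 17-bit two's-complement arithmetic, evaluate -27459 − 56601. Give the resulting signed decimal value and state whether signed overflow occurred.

-27459 → 11001010010111101
56601 → 01101110100011001
Subtract via negate-and-add: invert 01101110100011001 + 1 = 10010001011100111 (i.e. -56601).
  11001010010111101
+ 10010001011100111
= 01011011110100100  (discard carry-out 1)
Result 01011011110100100: MSB = 0 → value 47012.
Both addends (after negating the subtrahend) are negative but the stored result is non-negative: signed overflow. The true value -27459 − 56601 = -84060 lies outside [-65536, 65535].

47012; overflow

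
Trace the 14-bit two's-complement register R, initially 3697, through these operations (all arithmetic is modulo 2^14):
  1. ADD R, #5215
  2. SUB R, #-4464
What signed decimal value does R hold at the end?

Start: R = 3697 = 00111001110001.
R = 3697 + 5215 = 8912; wraps to -7472 = 10001011010000
R = -7472 − (-4464) = -3008 = 11010001000000

-3008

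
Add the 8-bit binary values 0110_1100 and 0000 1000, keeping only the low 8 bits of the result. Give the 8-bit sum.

01110100

  01101100
+ 00001000
= 01110100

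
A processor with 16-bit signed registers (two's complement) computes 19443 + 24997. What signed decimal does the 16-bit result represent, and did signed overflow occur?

-21096; overflow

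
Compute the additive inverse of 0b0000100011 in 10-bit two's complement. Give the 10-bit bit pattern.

Invert: 1111011100. Add 1: 1111011101.

1111011101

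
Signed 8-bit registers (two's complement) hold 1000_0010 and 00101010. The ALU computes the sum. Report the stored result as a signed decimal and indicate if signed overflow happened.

-84; no overflow

1000_0010 → 10000010 = -126 (signed)
00101010 = 42 (signed)
  10000010
+ 00101010
= 10101100
Result 10101100: MSB = 1 → 172 − 256 = -84.
Addends have opposite signs, so signed overflow cannot occur.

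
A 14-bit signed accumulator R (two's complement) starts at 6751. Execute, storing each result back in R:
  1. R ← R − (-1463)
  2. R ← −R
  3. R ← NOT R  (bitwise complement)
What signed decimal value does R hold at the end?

Start: R = 6751 = 01101001011111.
R = 6751 − (-1463) = 8214; wraps to -8170 = 10000000010110
R = −(-8170) = 8170 = 01111111101010
R = NOT 01111111101010 = 10000000010101 = -8171

-8171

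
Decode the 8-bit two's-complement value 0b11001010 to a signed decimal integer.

MSB is 1, so the value is negative.
Invert: 00110101. Add 1: 00110110 = 54. So the value is −54.

-54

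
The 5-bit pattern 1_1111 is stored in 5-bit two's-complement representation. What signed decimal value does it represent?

-1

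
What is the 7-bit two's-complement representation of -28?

|-28| = 28 = 0011100 in 7 bits.
Invert the bits: 1100011. Add 1: 1100100.
Check: 1100100 reads as 100 − 128 = -28.

1100100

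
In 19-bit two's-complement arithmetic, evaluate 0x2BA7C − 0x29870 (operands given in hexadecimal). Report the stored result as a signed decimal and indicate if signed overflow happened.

0x2BA7C = 0101011101001111100 = 178812 (signed)
0x29870 = 0101001100001110000 = 170096 (signed)
Subtract via negate-and-add: invert 0101001100001110000 + 1 = 1010110011110010000 (i.e. -170096).
  0101011101001111100
+ 1010110011110010000
= 0000010001000001100  (discard carry-out 1)
Result 0000010001000001100: MSB = 0 → value 8716.
Addends (after negating the subtrahend) have opposite signs, so signed overflow cannot occur.

8716; no overflow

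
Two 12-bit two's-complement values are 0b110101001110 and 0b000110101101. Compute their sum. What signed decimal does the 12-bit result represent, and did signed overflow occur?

0b110101001110 → 110101001110 = -690 (signed)
0b000110101101 → 000110101101 = 429 (signed)
  110101001110
+ 000110101101
= 111011111011
Result 111011111011: MSB = 1 → 3835 − 4096 = -261.
Addends have opposite signs, so signed overflow cannot occur.

-261; no overflow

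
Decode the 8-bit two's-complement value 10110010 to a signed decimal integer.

-78

MSB is 1, so the value is negative.
Unsigned reading: 178. Subtract 2^8 = 256: 178 − 256 = -78.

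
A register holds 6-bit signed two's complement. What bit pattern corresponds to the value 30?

30 is non-negative, so write it directly in 6 bits: 011110.

011110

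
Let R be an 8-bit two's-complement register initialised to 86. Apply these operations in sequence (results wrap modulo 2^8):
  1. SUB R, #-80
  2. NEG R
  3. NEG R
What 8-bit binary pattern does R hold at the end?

Start: R = 86 = 01010110.
R = 86 − (-80) = 166; wraps to -90 = 10100110
R = −(-90) = 90 = 01011010
R = −(90) = -90 = 10100110

10100110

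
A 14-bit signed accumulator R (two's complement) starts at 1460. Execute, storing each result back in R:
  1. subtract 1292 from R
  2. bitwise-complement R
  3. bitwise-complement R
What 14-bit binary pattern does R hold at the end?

00000010101000

Start: R = 1460 = 00010110110100.
R = 1460 − 1292 = 168 = 00000010101000
R = NOT 00000010101000 = 11111101010111 = -169
R = NOT 11111101010111 = 00000010101000 = 168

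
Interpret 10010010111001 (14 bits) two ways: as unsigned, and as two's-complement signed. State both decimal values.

unsigned = 9401, signed = -6983

Unsigned: 10010010111001 = 9401.
Signed: MSB=1 → 9401 − 16384 = -6983.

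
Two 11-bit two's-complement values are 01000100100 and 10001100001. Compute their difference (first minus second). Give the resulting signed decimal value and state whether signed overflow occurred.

-573; overflow

01000100100 = 548 (signed)
10001100001 = -927 (signed)
Subtract via negate-and-add: invert 10001100001 + 1 = 01110011111 (i.e. 927).
  01000100100
+ 01110011111
= 10111000011
Result 10111000011: MSB = 1 → 1475 − 2048 = -573.
Both addends (after negating the subtrahend) are non-negative but the stored result is negative: signed overflow. The true value 548 − (-927) = 1475 lies outside [-1024, 1023].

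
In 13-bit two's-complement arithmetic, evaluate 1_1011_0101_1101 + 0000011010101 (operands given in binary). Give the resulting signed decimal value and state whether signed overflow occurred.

-974; no overflow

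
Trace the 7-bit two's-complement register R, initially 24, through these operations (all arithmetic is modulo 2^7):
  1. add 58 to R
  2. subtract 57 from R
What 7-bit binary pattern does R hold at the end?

0011001

Start: R = 24 = 0011000.
R = 24 + 58 = 82; wraps to -46 = 1010010
R = -46 − 57 = -103; wraps to 25 = 0011001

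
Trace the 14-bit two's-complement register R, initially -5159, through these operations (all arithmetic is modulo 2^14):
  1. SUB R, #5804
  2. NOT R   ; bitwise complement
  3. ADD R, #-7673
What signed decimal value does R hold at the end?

3289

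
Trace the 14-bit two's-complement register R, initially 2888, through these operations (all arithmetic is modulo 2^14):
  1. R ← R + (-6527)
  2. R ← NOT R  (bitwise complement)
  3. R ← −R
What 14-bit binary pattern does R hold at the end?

Start: R = 2888 = 00101101001000.
R = 2888 + (-6527) = -3639 = 11000111001001
R = NOT 11000111001001 = 00111000110110 = 3638
R = −(3638) = -3638 = 11000111001010

11000111001010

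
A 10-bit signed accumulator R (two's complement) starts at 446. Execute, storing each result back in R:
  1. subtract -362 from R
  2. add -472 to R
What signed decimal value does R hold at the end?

336

Start: R = 446 = 0110111110.
R = 446 − (-362) = 808; wraps to -216 = 1100101000
R = -216 + (-472) = -688; wraps to 336 = 0101010000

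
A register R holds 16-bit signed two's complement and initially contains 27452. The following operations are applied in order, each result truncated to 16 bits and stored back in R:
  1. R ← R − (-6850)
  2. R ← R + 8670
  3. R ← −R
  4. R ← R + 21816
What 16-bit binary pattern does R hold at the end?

Start: R = 27452 = 0110101100111100.
R = 27452 − (-6850) = 34302; wraps to -31234 = 1000010111111110
R = -31234 + 8670 = -22564 = 1010011111011100
R = −(-22564) = 22564 = 0101100000100100
R = 22564 + 21816 = 44380; wraps to -21156 = 1010110101011100

1010110101011100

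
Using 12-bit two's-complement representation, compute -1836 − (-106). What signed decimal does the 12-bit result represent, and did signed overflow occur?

-1730; no overflow

-1836 → 100011010100
-106 → 111110010110
Subtract via negate-and-add: invert 111110010110 + 1 = 000001101010 (i.e. 106).
  100011010100
+ 000001101010
= 100100111110
Result 100100111110: MSB = 1 → 2366 − 4096 = -1730.
Addends (after negating the subtrahend) have opposite signs, so signed overflow cannot occur.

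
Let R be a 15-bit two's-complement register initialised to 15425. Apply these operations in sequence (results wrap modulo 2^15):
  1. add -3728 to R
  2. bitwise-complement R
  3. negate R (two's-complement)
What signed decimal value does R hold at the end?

11698

Start: R = 15425 = 011110001000001.
R = 15425 + (-3728) = 11697 = 010110110110001
R = NOT 010110110110001 = 101001001001110 = -11698
R = −(-11698) = 11698 = 010110110110010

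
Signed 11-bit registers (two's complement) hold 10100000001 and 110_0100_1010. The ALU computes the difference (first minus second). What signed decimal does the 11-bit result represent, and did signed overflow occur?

10100000001 = -767 (signed)
110_0100_1010 → 11001001010 = -438 (signed)
Subtract via negate-and-add: invert 11001001010 + 1 = 00110110110 (i.e. 438).
  10100000001
+ 00110110110
= 11010110111
Result 11010110111: MSB = 1 → 1719 − 2048 = -329.
Addends (after negating the subtrahend) have opposite signs, so signed overflow cannot occur.

-329; no overflow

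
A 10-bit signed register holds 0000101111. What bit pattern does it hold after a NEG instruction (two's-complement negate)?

Invert: 1111010000. Add 1: 1111010001.

1111010001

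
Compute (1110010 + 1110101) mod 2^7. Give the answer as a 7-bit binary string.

1100111

  1110010
+ 1110101
= 1100111  (discard carry-out 1)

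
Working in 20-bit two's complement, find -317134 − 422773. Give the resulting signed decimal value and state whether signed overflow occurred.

308669; overflow

-317134 → 10110010100100110010
422773 → 01100111001101110101
Subtract via negate-and-add: invert 01100111001101110101 + 1 = 10011000110010001011 (i.e. -422773).
  10110010100100110010
+ 10011000110010001011
= 01001011010110111101  (discard carry-out 1)
Result 01001011010110111101: MSB = 0 → value 308669.
Both addends (after negating the subtrahend) are negative but the stored result is non-negative: signed overflow. The true value -317134 − 422773 = -739907 lies outside [-524288, 524287].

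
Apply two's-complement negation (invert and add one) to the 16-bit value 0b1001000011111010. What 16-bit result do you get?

Invert: 0110111100000101. Add 1: 0110111100000110.

0110111100000110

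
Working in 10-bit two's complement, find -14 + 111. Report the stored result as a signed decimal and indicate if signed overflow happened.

-14 → 1111110010
111 → 0001101111
  1111110010
+ 0001101111
= 0001100001  (discard carry-out 1)
Result 0001100001: MSB = 0 → value 97.
Addends have opposite signs, so signed overflow cannot occur.

97; no overflow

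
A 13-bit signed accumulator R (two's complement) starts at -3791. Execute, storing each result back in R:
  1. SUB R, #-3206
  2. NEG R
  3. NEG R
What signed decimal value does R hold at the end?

-585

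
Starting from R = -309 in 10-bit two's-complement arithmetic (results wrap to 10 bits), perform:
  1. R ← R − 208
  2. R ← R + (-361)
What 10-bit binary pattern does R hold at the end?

0010010010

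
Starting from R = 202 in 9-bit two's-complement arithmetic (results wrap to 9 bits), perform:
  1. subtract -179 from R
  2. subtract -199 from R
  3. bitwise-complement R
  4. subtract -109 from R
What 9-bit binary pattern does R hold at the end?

Start: R = 202 = 011001010.
R = 202 − (-179) = 381; wraps to -131 = 101111101
R = -131 − (-199) = 68 = 001000100
R = NOT 001000100 = 110111011 = -69
R = -69 − (-109) = 40 = 000101000

000101000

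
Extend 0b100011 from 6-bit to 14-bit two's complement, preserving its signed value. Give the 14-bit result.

MSB of 100011 is 1; replicate it into the new high bits.
11111111|100011 → 11111111100011 (still -29).

11111111100011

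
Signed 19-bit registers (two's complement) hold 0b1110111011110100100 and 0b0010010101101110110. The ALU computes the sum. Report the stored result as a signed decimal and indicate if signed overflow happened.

0b1110111011110100100 → 1110111011110100100 = -34908 (signed)
0b0010010101101110110 → 0010010101101110110 = 76662 (signed)
  1110111011110100100
+ 0010010101101110110
= 0001010001100011010  (discard carry-out 1)
Result 0001010001100011010: MSB = 0 → value 41754.
Addends have opposite signs, so signed overflow cannot occur.

41754; no overflow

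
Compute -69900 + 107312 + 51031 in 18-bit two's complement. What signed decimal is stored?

88443

-69900 + 107312 = 37412 (001001001000100100)
37412 + 51031 = 88443 (010101100101111011)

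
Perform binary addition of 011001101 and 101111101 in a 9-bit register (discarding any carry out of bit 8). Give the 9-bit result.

001001010

  011001101
+ 101111101
= 001001010  (discard carry-out 1)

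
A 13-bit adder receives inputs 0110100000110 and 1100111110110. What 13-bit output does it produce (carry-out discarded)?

  0110100000110
+ 1100111110110
= 0011011111100  (discard carry-out 1)

0011011111100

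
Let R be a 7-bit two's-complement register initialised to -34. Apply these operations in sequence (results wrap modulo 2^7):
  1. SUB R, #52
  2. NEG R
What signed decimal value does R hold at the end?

-42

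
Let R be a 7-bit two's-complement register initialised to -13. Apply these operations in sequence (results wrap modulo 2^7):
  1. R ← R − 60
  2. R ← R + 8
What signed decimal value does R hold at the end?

Start: R = -13 = 1110011.
R = -13 − 60 = -73; wraps to 55 = 0110111
R = 55 + 8 = 63 = 0111111

63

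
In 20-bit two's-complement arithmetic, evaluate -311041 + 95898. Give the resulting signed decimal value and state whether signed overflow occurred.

-215143; no overflow

-311041 → 10110100000011111111
95898 → 00010111011010011010
  10110100000011111111
+ 00010111011010011010
= 11001011011110011001
Result 11001011011110011001: MSB = 1 → 833433 − 1048576 = -215143.
Addends have opposite signs, so signed overflow cannot occur.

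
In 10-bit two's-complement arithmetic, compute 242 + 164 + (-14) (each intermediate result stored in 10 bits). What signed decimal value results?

392

242 + 164 = 406 (0110010110)
406 + (-14) = 392 (0110001000)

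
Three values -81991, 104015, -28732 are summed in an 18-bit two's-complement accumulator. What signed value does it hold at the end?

-81991 + 104015 = 22024 (000101011000001000)
22024 + (-28732) = -6708 (111110010111001100)

-6708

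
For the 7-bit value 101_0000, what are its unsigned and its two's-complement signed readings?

unsigned = 80, signed = -48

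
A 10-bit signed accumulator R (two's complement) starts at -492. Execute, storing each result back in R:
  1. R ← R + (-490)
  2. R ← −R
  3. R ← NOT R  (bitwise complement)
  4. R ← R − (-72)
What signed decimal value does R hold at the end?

Start: R = -492 = 1000010100.
R = -492 + (-490) = -982; wraps to 42 = 0000101010
R = −(42) = -42 = 1111010110
R = NOT 1111010110 = 0000101001 = 41
R = 41 − (-72) = 113 = 0001110001

113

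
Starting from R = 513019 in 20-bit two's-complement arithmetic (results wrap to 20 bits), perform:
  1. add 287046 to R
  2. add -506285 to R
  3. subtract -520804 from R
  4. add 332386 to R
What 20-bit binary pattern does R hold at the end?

00011000000001011010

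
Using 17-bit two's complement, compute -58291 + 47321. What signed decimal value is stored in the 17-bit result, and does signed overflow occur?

-10970; no overflow

-58291 → 10001110001001101
47321 → 01011100011011001
  10001110001001101
+ 01011100011011001
= 11101010100100110
Result 11101010100100110: MSB = 1 → 120102 − 131072 = -10970.
Addends have opposite signs, so signed overflow cannot occur.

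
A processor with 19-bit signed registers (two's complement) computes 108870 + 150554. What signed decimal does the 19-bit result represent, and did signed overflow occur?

108870 → 0011010100101000110
150554 → 0100100110000011010
  0011010100101000110
+ 0100100110000011010
= 0111111010101100000
Result 0111111010101100000: MSB = 0 → value 259424.
Both addends are non-negative and so is the stored result: no signed overflow.

259424; no overflow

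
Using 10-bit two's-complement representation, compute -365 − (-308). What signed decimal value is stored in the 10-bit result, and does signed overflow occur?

-365 → 1010010011
-308 → 1011001100
Subtract via negate-and-add: invert 1011001100 + 1 = 0100110100 (i.e. 308).
  1010010011
+ 0100110100
= 1111000111
Result 1111000111: MSB = 1 → 967 − 1024 = -57.
Addends (after negating the subtrahend) have opposite signs, so signed overflow cannot occur.

-57; no overflow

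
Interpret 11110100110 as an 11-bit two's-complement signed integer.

-90

MSB is 1, so the value is negative.
Invert: 00001011001. Add 1: 00001011010 = 90. So the value is −90.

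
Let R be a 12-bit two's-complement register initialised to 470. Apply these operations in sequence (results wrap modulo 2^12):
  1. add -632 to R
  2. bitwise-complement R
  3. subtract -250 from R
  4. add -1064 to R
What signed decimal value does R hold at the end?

-653

Start: R = 470 = 000111010110.
R = 470 + (-632) = -162 = 111101011110
R = NOT 111101011110 = 000010100001 = 161
R = 161 − (-250) = 411 = 000110011011
R = 411 + (-1064) = -653 = 110101110011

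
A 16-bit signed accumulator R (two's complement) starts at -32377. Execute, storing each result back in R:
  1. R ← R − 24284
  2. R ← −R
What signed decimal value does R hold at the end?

Start: R = -32377 = 1000000110000111.
R = -32377 − 24284 = -56661; wraps to 8875 = 0010001010101011
R = −(8875) = -8875 = 1101110101010101

-8875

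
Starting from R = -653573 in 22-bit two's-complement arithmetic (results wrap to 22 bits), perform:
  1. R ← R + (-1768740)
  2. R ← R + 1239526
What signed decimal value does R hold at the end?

Start: R = -653573 = 1101100000011011111011.
R = -653573 + (-1768740) = -2422313; wraps to 1771991 = 0110110000100111010111
R = 1771991 + 1239526 = 3011517; wraps to -1182787 = 1011011111001110111101

-1182787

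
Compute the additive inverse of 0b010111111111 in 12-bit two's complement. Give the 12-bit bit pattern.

101000000001

Invert: 101000000000. Add 1: 101000000001.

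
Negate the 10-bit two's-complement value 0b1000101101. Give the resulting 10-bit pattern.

0111010011

Invert: 0111010010. Add 1: 0111010011.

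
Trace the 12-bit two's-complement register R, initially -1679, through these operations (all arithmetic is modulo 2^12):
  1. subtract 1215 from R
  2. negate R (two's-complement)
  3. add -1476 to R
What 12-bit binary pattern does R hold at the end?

Start: R = -1679 = 100101110001.
R = -1679 − 1215 = -2894; wraps to 1202 = 010010110010
R = −(1202) = -1202 = 101101001110
R = -1202 + (-1476) = -2678; wraps to 1418 = 010110001010

010110001010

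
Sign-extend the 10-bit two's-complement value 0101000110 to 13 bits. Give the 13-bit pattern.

MSB of 0101000110 is 0; replicate it into the new high bits.
000|0101000110 → 0000101000110 (still 326).

0000101000110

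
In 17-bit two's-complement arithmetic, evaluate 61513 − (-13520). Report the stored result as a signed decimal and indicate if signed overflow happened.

-56039; overflow

61513 → 01111000001001001
-13520 → 11100101100110000
Subtract via negate-and-add: invert 11100101100110000 + 1 = 00011010011010000 (i.e. 13520).
  01111000001001001
+ 00011010011010000
= 10010010100011001
Result 10010010100011001: MSB = 1 → 75033 − 131072 = -56039.
Both addends (after negating the subtrahend) are non-negative but the stored result is negative: signed overflow. The true value 61513 − (-13520) = 75033 lies outside [-65536, 65535].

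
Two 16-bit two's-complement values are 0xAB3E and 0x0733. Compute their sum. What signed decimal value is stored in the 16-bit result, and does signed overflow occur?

-19855; no overflow

0xAB3E = 1010101100111110 = -21698 (signed)
0x0733 = 0000011100110011 = 1843 (signed)
  1010101100111110
+ 0000011100110011
= 1011001001110001
Result 1011001001110001: MSB = 1 → 45681 − 65536 = -19855.
Addends have opposite signs, so signed overflow cannot occur.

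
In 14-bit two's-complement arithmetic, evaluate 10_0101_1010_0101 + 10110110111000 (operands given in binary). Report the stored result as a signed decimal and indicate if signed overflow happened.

10_0101_1010_0101 → 10010110100101 = -6747 (signed)
10110110111000 = -4680 (signed)
  10010110100101
+ 10110110111000
= 01001101011101  (discard carry-out 1)
Result 01001101011101: MSB = 0 → value 4957.
Both addends are negative but the stored result is non-negative: signed overflow. The true value -6747 + (-4680) = -11427 lies outside [-8192, 8191].

4957; overflow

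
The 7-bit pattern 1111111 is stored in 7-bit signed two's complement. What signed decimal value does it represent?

-1

MSB is 1, so the value is negative.
Invert: 0000000. Add 1: 0000001 = 1. So the value is −1.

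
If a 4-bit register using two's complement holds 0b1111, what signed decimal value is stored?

-1

MSB is 1, so the value is negative.
Invert: 0000. Add 1: 0001 = 1. So the value is −1.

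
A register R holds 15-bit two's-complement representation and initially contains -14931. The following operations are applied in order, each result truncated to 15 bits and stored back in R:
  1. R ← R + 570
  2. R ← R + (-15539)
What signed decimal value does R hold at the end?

2868

Start: R = -14931 = 100010110101101.
R = -14931 + 570 = -14361 = 100011111100111
R = -14361 + (-15539) = -29900; wraps to 2868 = 000101100110100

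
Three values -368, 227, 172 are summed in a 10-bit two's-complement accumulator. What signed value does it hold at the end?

31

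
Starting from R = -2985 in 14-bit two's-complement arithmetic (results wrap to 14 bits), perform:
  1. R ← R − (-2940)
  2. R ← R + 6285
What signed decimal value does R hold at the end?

6240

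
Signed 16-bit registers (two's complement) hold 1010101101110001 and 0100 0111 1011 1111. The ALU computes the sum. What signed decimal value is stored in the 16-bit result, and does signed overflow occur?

-3280; no overflow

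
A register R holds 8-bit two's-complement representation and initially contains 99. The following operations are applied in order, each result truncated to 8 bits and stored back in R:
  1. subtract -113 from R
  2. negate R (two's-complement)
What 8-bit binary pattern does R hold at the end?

00101100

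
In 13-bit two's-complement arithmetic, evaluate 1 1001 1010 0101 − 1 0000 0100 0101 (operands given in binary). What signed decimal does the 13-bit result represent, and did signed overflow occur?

2400; no overflow

1 1001 1010 0101 → 1100110100101 = -1627 (signed)
1 0000 0100 0101 → 1000001000101 = -4027 (signed)
Subtract via negate-and-add: invert 1000001000101 + 1 = 0111110111011 (i.e. 4027).
  1100110100101
+ 0111110111011
= 0100101100000  (discard carry-out 1)
Result 0100101100000: MSB = 0 → value 2400.
Addends (after negating the subtrahend) have opposite signs, so signed overflow cannot occur.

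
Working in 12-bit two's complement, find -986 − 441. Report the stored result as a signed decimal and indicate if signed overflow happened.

-986 → 110000100110
441 → 000110111001
Subtract via negate-and-add: invert 000110111001 + 1 = 111001000111 (i.e. -441).
  110000100110
+ 111001000111
= 101001101101  (discard carry-out 1)
Result 101001101101: MSB = 1 → 2669 − 4096 = -1427.
Both addends (after negating the subtrahend) are negative and so is the stored result: no signed overflow.

-1427; no overflow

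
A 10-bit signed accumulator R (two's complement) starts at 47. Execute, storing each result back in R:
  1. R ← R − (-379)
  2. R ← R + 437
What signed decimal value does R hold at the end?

-161

Start: R = 47 = 0000101111.
R = 47 − (-379) = 426 = 0110101010
R = 426 + 437 = 863; wraps to -161 = 1101011111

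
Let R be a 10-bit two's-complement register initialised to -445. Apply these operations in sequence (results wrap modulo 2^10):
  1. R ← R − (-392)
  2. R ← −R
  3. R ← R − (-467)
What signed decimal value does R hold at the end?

Start: R = -445 = 1001000011.
R = -445 − (-392) = -53 = 1111001011
R = −(-53) = 53 = 0000110101
R = 53 − (-467) = 520; wraps to -504 = 1000001000

-504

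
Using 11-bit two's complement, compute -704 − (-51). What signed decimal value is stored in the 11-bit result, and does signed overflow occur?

-653; no overflow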